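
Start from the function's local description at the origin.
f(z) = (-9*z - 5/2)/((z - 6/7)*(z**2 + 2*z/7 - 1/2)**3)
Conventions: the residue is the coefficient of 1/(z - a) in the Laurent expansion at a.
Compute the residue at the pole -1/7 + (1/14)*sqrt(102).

The residue is 4806802/103823 + (275752449/60009694)*sqrt(102).

The factor z**2 + 2*z/7 - 1/2 splits as (z - a)(z - a') with a = -1/7 + (1/14)*sqrt(102), a' = -1/7 - (1/14)*sqrt(102). At the order-3 pole a set g(z) = (z - a)^3*f(z) = [(-9*z - 5/2)/(z - 6/7)] / (z - a')^3.
Order-3 pole: residue = g''(a)/2; g''(-1/7 + (1/14)*sqrt(102)) = 9613604/103823 + (275752449/30004847)*sqrt(102), so the residue is 4806802/103823 + (275752449/60009694)*sqrt(102).


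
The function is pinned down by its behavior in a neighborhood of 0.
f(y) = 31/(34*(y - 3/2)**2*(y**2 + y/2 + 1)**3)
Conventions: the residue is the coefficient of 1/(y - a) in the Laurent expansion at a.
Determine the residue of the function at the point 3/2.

At the order-2 pole 3/2 set g(y) = (y - (3/2))^2*f(y) = 31/(34*(y**2 + y/2 + 1)**3).
Order-2 pole: residue = g'(a); g'(3/2) = -651/17408, so the residue is -651/17408.

The residue is -651/17408.


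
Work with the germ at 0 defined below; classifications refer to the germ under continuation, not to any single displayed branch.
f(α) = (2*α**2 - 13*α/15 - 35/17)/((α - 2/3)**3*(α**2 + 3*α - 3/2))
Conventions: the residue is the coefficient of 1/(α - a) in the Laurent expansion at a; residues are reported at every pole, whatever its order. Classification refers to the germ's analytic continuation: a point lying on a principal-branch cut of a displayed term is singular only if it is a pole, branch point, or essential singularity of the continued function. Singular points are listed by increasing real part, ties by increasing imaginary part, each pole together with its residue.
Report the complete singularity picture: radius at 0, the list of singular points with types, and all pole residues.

Radius of convergence at 0: -3/2 + (1/2)*sqrt(15).
At -3/2 - (1/2)*sqrt(15): a pole of order 1; residue 9108918/417605 - (11710116/2088025)*sqrt(15).
At -3/2 + (1/2)*sqrt(15): a pole of order 1; residue 9108918/417605 + (11710116/2088025)*sqrt(15).
At 2/3: a pole of order 3; residue -18217836/417605.

Denominator factor (α - 2/3)^3: pole of order 3 at 2/3, modulus 2/3.
Denominator factor (α**2 + 3*α - 3/2): discriminant 15, real irrational roots -3/2 + (1/2)*sqrt(15) and -3/2 - (1/2)*sqrt(15); poles of order 1, moduli -3/2 + (1/2)*sqrt(15) and 3/2 + (1/2)*sqrt(15).
The radius of convergence is the smallest modulus among the singular points: -3/2 + (1/2)*sqrt(15).
The factor α**2 + 3*α - 3/2 splits as (α - a)(α - a') with a = -3/2 - (1/2)*sqrt(15), a' = -3/2 + (1/2)*sqrt(15). At the order-1 pole a set g(α) = (α - a)*f(α) = [(2*α**2 - 13*α/15 - 35/17)/(α - 2/3)**3] / (α - a').
Simple pole: residue = g(a) at a = -3/2 - (1/2)*sqrt(15), which is 9108918/417605 - (11710116/2088025)*sqrt(15).
The factor α**2 + 3*α - 3/2 splits as (α - a)(α - a') with a = -3/2 + (1/2)*sqrt(15), a' = -3/2 - (1/2)*sqrt(15). At the order-1 pole a set g(α) = (α - a)*f(α) = [(2*α**2 - 13*α/15 - 35/17)/(α - 2/3)**3] / (α - a').
Simple pole: residue = g(a) at a = -3/2 + (1/2)*sqrt(15), which is 9108918/417605 + (11710116/2088025)*sqrt(15).
At the order-3 pole 2/3 set g(α) = (α - (2/3))^3*f(α) = (2*α**2 - 13*α/15 - 35/17)/(α**2 + 3*α - 3/2).
Order-3 pole: residue = g''(a)/2; g''(2/3) = -36435672/417605, so the residue is -18217836/417605.
List the singular points by increasing real part (a conjugate pair: the negative imaginary part first).


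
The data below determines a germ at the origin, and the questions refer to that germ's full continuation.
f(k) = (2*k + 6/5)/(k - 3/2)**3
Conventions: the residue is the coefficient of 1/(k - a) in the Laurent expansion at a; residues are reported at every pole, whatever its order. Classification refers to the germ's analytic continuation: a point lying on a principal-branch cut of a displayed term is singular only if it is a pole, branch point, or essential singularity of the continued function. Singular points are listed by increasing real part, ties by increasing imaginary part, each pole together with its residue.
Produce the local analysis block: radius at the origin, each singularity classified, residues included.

Radius of convergence at 0: 3/2.
At 3/2: a pole of order 3; residue 0.

Denominator factor (k - 3/2)^3: pole of order 3 at 3/2, modulus 3/2.
The radius of convergence is the smallest modulus among the singular points: 3/2.
At the order-3 pole 3/2 set g(k) = (k - (3/2))^3*f(k) = 2*k + 6/5.
Order-3 pole: residue = g''(a)/2; g''(3/2) = 0, so the residue is 0.


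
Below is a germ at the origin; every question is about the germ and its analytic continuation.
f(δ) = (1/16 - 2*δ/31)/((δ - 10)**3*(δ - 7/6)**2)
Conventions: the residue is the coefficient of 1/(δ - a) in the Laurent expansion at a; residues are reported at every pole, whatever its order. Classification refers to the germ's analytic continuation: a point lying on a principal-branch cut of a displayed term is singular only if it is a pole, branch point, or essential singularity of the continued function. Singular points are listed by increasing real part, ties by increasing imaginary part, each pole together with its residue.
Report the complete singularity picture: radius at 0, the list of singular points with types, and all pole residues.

Denominator factor (δ - 10)^3: pole of order 3 at 10, modulus 10.
Denominator factor (δ - 7/6)^2: pole of order 2 at 7/6, modulus 7/6.
The radius of convergence is the smallest modulus among the singular points: 7/6.
At the order-2 pole 7/6 set g(δ) = (δ - (7/6))^2*f(δ) = (1/16 - 2*δ/31)/(δ - 10)**3.
Order-2 pole: residue = g'(a); g'(7/6) = 24435/244604911, so the residue is 24435/244604911.
At the order-3 pole 10 set g(δ) = (δ - (10))^3*f(δ) = (1/16 - 2*δ/31)/(δ - 7/6)**2.
Order-3 pole: residue = g''(a)/2; g''(10) = -48870/244604911, so the residue is -24435/244604911.
List the singular points by increasing real part (a conjugate pair: the negative imaginary part first).

Radius of convergence at 0: 7/6.
At 7/6: a pole of order 2; residue 24435/244604911.
At 10: a pole of order 3; residue -24435/244604911.


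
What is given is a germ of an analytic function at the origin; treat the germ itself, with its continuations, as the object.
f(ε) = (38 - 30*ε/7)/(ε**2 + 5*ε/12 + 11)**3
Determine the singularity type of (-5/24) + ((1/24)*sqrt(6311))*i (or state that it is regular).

The denominator factor ε**2 + 5*ε/12 + 11 vanishes at (-5/24) + ((1/24)*sqrt(6311))*i and appears to the power 3; the numerator there equals (1089/28) - ((5/28)*sqrt(6311))*i, nonzero, and no other factor vanishes.
Hence a pole whose order is the multiplicity, 3.

The point is a pole of order 3.


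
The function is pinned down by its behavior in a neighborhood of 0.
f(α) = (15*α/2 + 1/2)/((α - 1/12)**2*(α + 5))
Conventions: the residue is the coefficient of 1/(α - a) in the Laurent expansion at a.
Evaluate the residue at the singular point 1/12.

The residue is 5328/3721.

At the order-2 pole 1/12 set g(α) = (α - (1/12))^2*f(α) = (15*α/2 + 1/2)/(α + 5).
Order-2 pole: residue = g'(a); g'(1/12) = 5328/3721, so the residue is 5328/3721.


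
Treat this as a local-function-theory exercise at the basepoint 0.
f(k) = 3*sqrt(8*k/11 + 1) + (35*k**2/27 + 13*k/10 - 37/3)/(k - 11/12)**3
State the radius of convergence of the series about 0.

Denominator factor (k - 11/12)^3: pole of order 3 at 11/12, modulus 11/12.
Branch term (3)*sqrt(1 - k/(-11/8)): its argument vanishes at k = -11/8, a square-root branch point, modulus 11/8.
The radius of convergence is the smallest modulus among the singular points: 11/12.

The radius of convergence is 11/12.


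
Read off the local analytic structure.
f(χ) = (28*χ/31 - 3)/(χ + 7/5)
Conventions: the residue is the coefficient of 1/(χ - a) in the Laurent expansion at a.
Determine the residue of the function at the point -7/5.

The residue is -661/155.

At the order-1 pole -7/5 set g(χ) = (χ - (-7/5))*f(χ) = 28*χ/31 - 3.
Simple pole: residue = g(a) at a = -7/5, which is -661/155.


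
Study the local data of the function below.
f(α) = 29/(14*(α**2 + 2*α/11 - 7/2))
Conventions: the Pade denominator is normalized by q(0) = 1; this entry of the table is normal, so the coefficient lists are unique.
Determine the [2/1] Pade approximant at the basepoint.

Taylor coefficients needed (expand at 0): a_0 = -29/49, a_1 = -116/3773, a_2 = -49590/290521, a_3 = -394864/22370117.
Write the denominator as Q(α) = 1 + q1*α. Requiring Q*f - P = O(α^4) with deg P <= 2 kills the coefficients of α^3..α^3 in Q*f:
  α^3: a_3 + q1*a_2 = 0, i.e. -394864/22370117 + (-49590/290521)*q1 = 0.
Solving this linear system: q1 = -6808/65835.
The numerator is Q*f truncated at degree 2: P0 = a_0 = -29/49; P1 = a_1 + q1*a_0 = 1276/41895; P2 = a_2 + q1*a_1 = -7018/41895.

The Pade approximant has numerator coefficients [-29/49, 1276/41895, -7018/41895]; denominator coefficients [1, -6808/65835].


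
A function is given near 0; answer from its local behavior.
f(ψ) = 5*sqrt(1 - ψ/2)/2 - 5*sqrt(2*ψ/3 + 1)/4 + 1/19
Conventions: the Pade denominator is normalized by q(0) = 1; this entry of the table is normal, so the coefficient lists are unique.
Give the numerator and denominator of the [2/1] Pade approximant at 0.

The Pade approximant has numerator coefficients [99/76, -6791/912, 2945/576]; denominator coefficients [1, -59/12].

Taylor coefficients needed (expand at 0): a_0 = 99/76, a_1 = -25/24, a_2 = -5/576, a_3 = -295/6912.
Write the denominator as Q(ψ) = 1 + q1*ψ. Requiring Q*f - P = O(ψ^4) with deg P <= 2 kills the coefficients of ψ^3..ψ^3 in Q*f:
  ψ^3: a_3 + q1*a_2 = 0, i.e. -295/6912 + (-5/576)*q1 = 0.
Solving this linear system: q1 = -59/12.
The numerator is Q*f truncated at degree 2: P0 = a_0 = 99/76; P1 = a_1 + q1*a_0 = -6791/912; P2 = a_2 + q1*a_1 = 2945/576.


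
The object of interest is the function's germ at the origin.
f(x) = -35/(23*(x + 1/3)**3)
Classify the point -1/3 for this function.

The denominator factor x + 1/3 vanishes at -1/3 and appears to the power 3; the numerator there equals -35/23, nonzero, and no other factor vanishes.
Hence a pole whose order is the multiplicity, 3.

The point is a pole of order 3.


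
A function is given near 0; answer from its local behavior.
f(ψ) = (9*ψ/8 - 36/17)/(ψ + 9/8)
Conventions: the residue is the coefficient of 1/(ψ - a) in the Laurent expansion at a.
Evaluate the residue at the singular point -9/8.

The residue is -3681/1088.

At the order-1 pole -9/8 set g(ψ) = (ψ - (-9/8))*f(ψ) = 9*ψ/8 - 36/17.
Simple pole: residue = g(a) at a = -9/8, which is -3681/1088.


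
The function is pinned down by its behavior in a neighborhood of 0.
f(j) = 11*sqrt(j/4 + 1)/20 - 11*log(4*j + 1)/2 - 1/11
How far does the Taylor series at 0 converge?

Branch term (11/20)*sqrt(1 - j/(-4)): its argument vanishes at j = -4, a square-root branch point, modulus 4.
Branch term (-11/2)*log(1 - j/(-1/4)): its argument vanishes at j = -1/4, a logarithmic branch point, modulus 1/4.
The radius of convergence is the smallest modulus among the singular points: 1/4.

The radius of convergence is 1/4.


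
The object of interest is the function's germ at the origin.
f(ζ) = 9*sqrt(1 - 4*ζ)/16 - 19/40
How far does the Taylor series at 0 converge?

Branch term (9/16)*sqrt(1 - ζ/(1/4)): its argument vanishes at ζ = 1/4, a square-root branch point, modulus 1/4.
The radius of convergence is the smallest modulus among the singular points: 1/4.

The radius of convergence is 1/4.


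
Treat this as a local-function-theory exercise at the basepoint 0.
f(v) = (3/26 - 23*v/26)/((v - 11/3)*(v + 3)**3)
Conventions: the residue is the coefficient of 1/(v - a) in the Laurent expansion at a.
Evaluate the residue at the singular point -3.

The residue is 549/52000.

At the order-3 pole -3 set g(v) = (v - (-3))^3*f(v) = (3/26 - 23*v/26)/(v - 11/3).
Order-3 pole: residue = g''(a)/2; g''(-3) = 549/26000, so the residue is 549/52000.


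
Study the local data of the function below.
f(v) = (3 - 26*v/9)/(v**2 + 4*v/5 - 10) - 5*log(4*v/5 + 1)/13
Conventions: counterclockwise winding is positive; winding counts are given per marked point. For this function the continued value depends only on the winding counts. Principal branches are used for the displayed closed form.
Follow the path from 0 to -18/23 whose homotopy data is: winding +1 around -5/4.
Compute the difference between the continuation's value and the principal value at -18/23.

Continued minus principal equals -(10/13)*pi*i.

The rational part is single-valued and drops out of the difference; each branch term changes only by its own monodromy.
(-5/13)*log(1 - v/(-5/4)): each positive loop around -5/4 adds 2*pi*i to the log, so winding +1 contributes (-5/13)*(1)*2*pi*i = -(10/13)*pi*i.
Summing the contributions at v = -18/23 gives -(10/13)*pi*i.


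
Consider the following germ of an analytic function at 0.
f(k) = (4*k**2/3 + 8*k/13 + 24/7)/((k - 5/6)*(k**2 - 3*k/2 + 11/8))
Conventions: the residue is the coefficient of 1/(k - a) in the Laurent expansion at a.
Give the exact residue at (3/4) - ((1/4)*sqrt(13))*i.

The factor k**2 - 3*k/2 + 11/8 splits as (k - a)(k - a') with a = (3/4) - ((1/4)*sqrt(13))*i, a' = (3/4) + ((1/4)*sqrt(13))*i. At the order-1 pole a set g(k) = (k - a)*f(k) = [(4*k**2/3 + 8*k/13 + 24/7)/(k - 5/6)] / (k - a').
Simple pole: residue = g(a) at a = (3/4) - ((1/4)*sqrt(13))*i, which is (-12366/5369) + ((23962/69797)*sqrt(13))*i.

The residue is (-12366/5369) + ((23962/69797)*sqrt(13))*i.


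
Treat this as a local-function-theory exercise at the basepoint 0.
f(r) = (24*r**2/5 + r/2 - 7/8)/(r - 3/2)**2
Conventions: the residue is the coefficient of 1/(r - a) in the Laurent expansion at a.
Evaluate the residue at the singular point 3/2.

At the order-2 pole 3/2 set g(r) = (r - (3/2))^2*f(r) = 24*r**2/5 + r/2 - 7/8.
Order-2 pole: residue = g'(a); g'(3/2) = 149/10, so the residue is 149/10.

The residue is 149/10.


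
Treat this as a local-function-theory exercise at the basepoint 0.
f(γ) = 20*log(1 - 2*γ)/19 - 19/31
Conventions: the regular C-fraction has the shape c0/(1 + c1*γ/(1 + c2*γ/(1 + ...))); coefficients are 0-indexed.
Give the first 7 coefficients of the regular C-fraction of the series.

The regular C-fraction coefficients are [-19/31, -1240/361, 879/361, 361/2637, -2998/2637, -1758/7495, -5737/7495].

Taylor coefficients (expand at 0): a_0 = -19/31, a_1 = -40/19, a_2 = -40/19, a_3 = -160/57, a_4 = -80/19, a_5 = -128/19, a_6 = -640/57.
c0 = a_0 = -19/31. Peel one level at a time: if S = 1 + c*γ/S' with S'(0) = 1, then c is the γ-coefficient of S and S' = c*γ/(S - 1).
S_1 = c0/f = 1 + (-1240/361)*γ + (1089960/130321)*γ^2 + ...; c1 = -1240/361.
S_2 = c1*γ/(S_1 - 1) = 1 + (879/361)*γ + (-1/3)*γ^2 + ...; c2 = 879/361.
S_3 = c2*γ/(S_2 - 1) = 1 + (361/2637)*γ + (1082278/6953769)*γ^2 + ...; c3 = 361/2637.
S_4 = c3*γ/(S_3 - 1) = 1 + (-2998/2637)*γ + (-4/15)*γ^2 + ...; c4 = -2998/2637.
S_5 = c4*γ/(S_4 - 1) = 1 + (-1758/7495)*γ + (-10085646/56175025)*γ^2 + ...; c5 = -1758/7495.
S_6 = c5*γ/(S_5 - 1) = 1 + (-5737/7495)*γ + ...; c6 = -5737/7495.


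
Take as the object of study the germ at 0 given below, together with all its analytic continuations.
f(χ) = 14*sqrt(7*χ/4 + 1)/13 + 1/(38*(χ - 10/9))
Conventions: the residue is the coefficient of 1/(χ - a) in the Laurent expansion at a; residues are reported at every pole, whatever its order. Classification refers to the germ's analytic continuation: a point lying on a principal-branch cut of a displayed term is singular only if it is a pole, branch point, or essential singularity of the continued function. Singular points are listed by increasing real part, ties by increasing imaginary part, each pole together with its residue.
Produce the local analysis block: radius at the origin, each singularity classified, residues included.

Denominator factor (χ - 10/9): pole of order 1 at 10/9, modulus 10/9.
Branch term (14/13)*sqrt(1 - χ/(-4/7)): its argument vanishes at χ = -4/7, a square-root branch point, modulus 4/7.
The radius of convergence is the smallest modulus among the singular points: 4/7.
The branch term is analytic at 10/9 and contributes nothing to the residue; only the rational part matters.
At the order-1 pole 10/9 set g(χ) = (χ - (10/9))*(rational part) = 1/38.
Simple pole: residue = g(a) at a = 10/9, which is 1/38.
List the singular points by increasing real part (a conjugate pair: the negative imaginary part first).

Radius of convergence at 0: 4/7.
At -4/7: an algebraic (square-root) branch point.
At 10/9: a pole of order 1; residue 1/38.


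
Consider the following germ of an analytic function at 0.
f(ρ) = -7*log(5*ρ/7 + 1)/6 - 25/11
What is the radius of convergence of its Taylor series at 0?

The radius of convergence is 7/5.

Branch term (-7/6)*log(1 - ρ/(-7/5)): its argument vanishes at ρ = -7/5, a logarithmic branch point, modulus 7/5.
The radius of convergence is the smallest modulus among the singular points: 7/5.


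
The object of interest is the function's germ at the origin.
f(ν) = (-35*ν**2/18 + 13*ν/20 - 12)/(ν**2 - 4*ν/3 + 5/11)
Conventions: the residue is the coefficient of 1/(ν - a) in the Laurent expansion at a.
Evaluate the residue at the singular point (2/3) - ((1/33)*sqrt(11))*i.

The factor ν**2 - 4*ν/3 + 5/11 splits as (ν - a)(ν - a') with a = (2/3) - ((1/33)*sqrt(11))*i, a' = (2/3) + ((1/33)*sqrt(11))*i. At the order-1 pole a set g(ν) = (ν - a)*f(ν) = [-35*ν**2/18 + 13*ν/20 - 12] / (ν - a').
Simple pole: residue = g(a) at a = (2/3) - ((1/33)*sqrt(11))*i, which is (-1049/1080) - ((27646/1485)*sqrt(11))*i.

The residue is (-1049/1080) - ((27646/1485)*sqrt(11))*i.


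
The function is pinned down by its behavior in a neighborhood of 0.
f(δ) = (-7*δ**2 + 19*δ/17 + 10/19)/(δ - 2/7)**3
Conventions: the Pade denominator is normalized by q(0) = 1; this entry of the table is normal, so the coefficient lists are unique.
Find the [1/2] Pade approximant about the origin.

The Pade approximant has numerator coefficients [-1715/76, -315103536629/2869727092]; denominator coefficients [1, -17230892/2221151, 137104989/8884604].

Taylor coefficients needed (expand at 0): a_0 = -1715/76, a_1 = -368039/1292, a_2 = -9620807/5168, a_3 = -51916823/5168.
Write the denominator as Q(δ) = 1 + q1*δ + q2*δ^2. Requiring Q*f - P = O(δ^4) with deg P <= 1 kills the coefficients of δ^2..δ^3 in Q*f:
  δ^2: a_2 + q1*a_1 + q2*a_0 = 0, i.e. -9620807/5168 + (-368039/1292)*q1 + (-1715/76)*q2 = 0.
  δ^3: a_3 + q1*a_2 + q2*a_1 = 0, i.e. -51916823/5168 + (-9620807/5168)*q1 + (-368039/1292)*q2 = 0.
Solving this linear system: q1 = -17230892/2221151, q2 = 137104989/8884604.
The numerator is Q*f truncated at degree 1: P0 = a_0 = -1715/76; P1 = a_1 + q1*a_0 = -315103536629/2869727092.


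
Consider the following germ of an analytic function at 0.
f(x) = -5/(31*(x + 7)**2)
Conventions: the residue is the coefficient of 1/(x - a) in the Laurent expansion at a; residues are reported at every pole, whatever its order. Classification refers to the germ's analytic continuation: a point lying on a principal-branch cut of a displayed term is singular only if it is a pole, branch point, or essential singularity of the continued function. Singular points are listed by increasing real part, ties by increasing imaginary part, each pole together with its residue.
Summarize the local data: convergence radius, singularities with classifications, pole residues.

Radius of convergence at 0: 7.
At -7: a pole of order 2; residue 0.

Denominator factor (x + 7)^2: pole of order 2 at -7, modulus 7.
The radius of convergence is the smallest modulus among the singular points: 7.
At the order-2 pole -7 set g(x) = (x - (-7))^2*f(x) = -5/31.
Order-2 pole: residue = g'(a); g'(-7) = 0, so the residue is 0.


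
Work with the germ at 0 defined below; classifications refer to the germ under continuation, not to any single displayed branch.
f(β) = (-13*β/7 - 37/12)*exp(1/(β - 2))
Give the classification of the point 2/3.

There is no denominator, hence no pole anywhere.
The essential point of exp(1/(β - (2))) is 2, not 2/3.
So the germ continues analytically to 2/3.

The point is a regular point.


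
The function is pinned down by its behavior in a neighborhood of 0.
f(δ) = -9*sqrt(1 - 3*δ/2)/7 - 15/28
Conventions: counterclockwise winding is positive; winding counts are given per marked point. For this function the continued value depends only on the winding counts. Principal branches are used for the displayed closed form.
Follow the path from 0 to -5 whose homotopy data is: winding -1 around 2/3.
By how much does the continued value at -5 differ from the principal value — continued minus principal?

The rational part is single-valued and drops out of the difference; each branch term changes only by its own monodromy.
(-9/7)*sqrt(1 - δ/(2/3)): winding -1 is odd, the square root flips sign, contributing -2*(-9/7)*sqrt(1 - (-5)/(2/3)) = -2*(-9/7)*sqrt(17/2) = (9/7)*sqrt(34).
Summing the contributions at δ = -5 gives (9/7)*sqrt(34).

Continued minus principal equals (9/7)*sqrt(34).


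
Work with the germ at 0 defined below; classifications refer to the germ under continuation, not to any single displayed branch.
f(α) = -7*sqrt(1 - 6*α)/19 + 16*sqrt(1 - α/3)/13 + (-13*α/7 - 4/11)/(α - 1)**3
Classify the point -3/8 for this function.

Denominator factors: α - 1 = -11/8 at α = -3/8 — none vanishes.
Branch term sqrt(1 - α/(3)): argument at -3/8 is 9/8, nonzero, so -3/8 is not its branch point (a point on a principal cut is still regular for the continued germ).
Branch term sqrt(1 - α/(1/6)): argument at -3/8 is 13/4, nonzero, so -3/8 is not its branch point (a point on a principal cut is still regular for the continued germ).
So the germ continues analytically to -3/8.

The point is a regular point.


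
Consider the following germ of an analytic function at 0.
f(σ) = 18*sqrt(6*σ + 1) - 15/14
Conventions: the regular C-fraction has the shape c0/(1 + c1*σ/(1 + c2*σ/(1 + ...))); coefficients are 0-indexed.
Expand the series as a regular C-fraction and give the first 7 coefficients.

Taylor coefficients (expand at 0): a_0 = 237/14, a_1 = 54, a_2 = -81, a_3 = 243, a_4 = -3645/4, a_5 = 15309/4, a_6 = -137781/8.
c0 = a_0 = 237/14. Peel one level at a time: if S = 1 + c*σ/S' with S'(0) = 1, then c is the σ-coefficient of S and S' = c*σ/(S - 1).
S_1 = c0/f = 1 + (-252/79)*σ + (93366/6241)*σ^2 + ...; c1 = -252/79.
S_2 = c1*σ/(S_1 - 1) = 1 + (741/158)*σ + (-9/4)*σ^2 + ...; c2 = 741/158.
S_3 = c2*σ/(S_2 - 1) = 1 + (237/494)*σ + (-295065/244036)*σ^2 + ...; c3 = 237/494.
S_4 = c3*σ/(S_3 - 1) = 1 + (1245/494)*σ + (-9/4)*σ^2 + ...; c4 = 1245/494.
S_5 = c4*σ/(S_4 - 1) = 1 + (741/830)*σ + (-1296009/688900)*σ^2 + ...; c5 = 741/830.
S_6 = c5*σ/(S_5 - 1) = 1 + (1749/830)*σ + ...; c6 = 1749/830.

The regular C-fraction coefficients are [237/14, -252/79, 741/158, 237/494, 1245/494, 741/830, 1749/830].


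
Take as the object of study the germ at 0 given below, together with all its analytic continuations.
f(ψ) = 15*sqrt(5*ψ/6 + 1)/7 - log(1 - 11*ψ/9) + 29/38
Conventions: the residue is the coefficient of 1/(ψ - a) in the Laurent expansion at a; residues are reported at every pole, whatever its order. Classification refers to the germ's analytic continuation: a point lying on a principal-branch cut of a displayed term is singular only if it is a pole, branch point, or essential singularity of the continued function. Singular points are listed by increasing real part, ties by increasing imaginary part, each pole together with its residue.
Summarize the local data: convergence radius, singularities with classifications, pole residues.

Radius of convergence at 0: 9/11.
At -6/5: an algebraic (square-root) branch point.
At 9/11: a logarithmic branch point.

Branch term (15/7)*sqrt(1 - ψ/(-6/5)): its argument vanishes at ψ = -6/5, a square-root branch point, modulus 6/5.
Branch term (-1)*log(1 - ψ/(9/11)): its argument vanishes at ψ = 9/11, a logarithmic branch point, modulus 9/11.
The radius of convergence is the smallest modulus among the singular points: 9/11.
List the singular points by increasing real part (a conjugate pair: the negative imaginary part first).


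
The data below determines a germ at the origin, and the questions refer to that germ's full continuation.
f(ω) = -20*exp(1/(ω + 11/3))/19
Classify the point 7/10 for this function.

The point is a regular point.

There is no denominator, hence no pole anywhere.
The essential point of exp(1/(ω - (-11/3))) is -11/3, not 7/10.
So the germ continues analytically to 7/10.


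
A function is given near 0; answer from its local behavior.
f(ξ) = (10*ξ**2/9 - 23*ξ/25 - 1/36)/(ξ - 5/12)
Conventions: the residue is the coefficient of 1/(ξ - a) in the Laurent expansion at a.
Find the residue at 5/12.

The residue is -707/3240.

At the order-1 pole 5/12 set g(ξ) = (ξ - (5/12))*f(ξ) = 10*ξ**2/9 - 23*ξ/25 - 1/36.
Simple pole: residue = g(a) at a = 5/12, which is -707/3240.


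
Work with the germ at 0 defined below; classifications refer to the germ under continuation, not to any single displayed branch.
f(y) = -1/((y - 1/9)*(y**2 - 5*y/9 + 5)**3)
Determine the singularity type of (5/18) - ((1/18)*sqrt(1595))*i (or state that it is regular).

The point is a pole of order 3.

The denominator factor y**2 - 5*y/9 + 5 vanishes at (5/18) - ((1/18)*sqrt(1595))*i and appears to the power 3; the numerator there equals -1, nonzero, and no other factor vanishes.
Hence a pole whose order is the multiplicity, 3.


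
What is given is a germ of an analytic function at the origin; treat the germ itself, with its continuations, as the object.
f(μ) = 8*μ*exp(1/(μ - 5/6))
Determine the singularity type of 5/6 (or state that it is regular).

The exponent 1/(μ - (5/6)) has a pole at 5/6, so exp(1/(μ - (5/6))) takes every nonzero value near it: an essential singularity (not a pole of any order).

The point is an essential singularity.


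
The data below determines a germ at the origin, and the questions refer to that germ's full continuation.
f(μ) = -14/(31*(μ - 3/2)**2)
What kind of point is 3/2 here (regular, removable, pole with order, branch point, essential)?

The point is a pole of order 2.

The denominator factor μ - 3/2 vanishes at 3/2 and appears to the power 2; the numerator there equals -14/31, nonzero, and no other factor vanishes.
Hence a pole whose order is the multiplicity, 2.


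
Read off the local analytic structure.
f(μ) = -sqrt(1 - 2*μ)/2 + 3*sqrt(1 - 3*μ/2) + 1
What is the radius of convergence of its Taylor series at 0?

The radius of convergence is 1/2.

Branch term (3)*sqrt(1 - μ/(2/3)): its argument vanishes at μ = 2/3, a square-root branch point, modulus 2/3.
Branch term (-1/2)*sqrt(1 - μ/(1/2)): its argument vanishes at μ = 1/2, a square-root branch point, modulus 1/2.
The radius of convergence is the smallest modulus among the singular points: 1/2.


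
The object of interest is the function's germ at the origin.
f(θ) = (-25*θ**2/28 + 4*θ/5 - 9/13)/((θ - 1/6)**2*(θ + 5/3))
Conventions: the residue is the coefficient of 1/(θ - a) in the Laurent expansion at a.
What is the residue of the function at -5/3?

The residue is -14761/11011.

At the order-1 pole -5/3 set g(θ) = (θ - (-5/3))*f(θ) = (-25*θ**2/28 + 4*θ/5 - 9/13)/(θ - 1/6)**2.
Simple pole: residue = g(a) at a = -5/3, which is -14761/11011.


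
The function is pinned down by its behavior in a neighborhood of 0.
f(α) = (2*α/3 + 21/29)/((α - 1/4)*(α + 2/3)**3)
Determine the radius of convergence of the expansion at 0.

The radius of convergence is 1/4.

Denominator factor (α + 2/3)^3: pole of order 3 at -2/3, modulus 2/3.
Denominator factor (α - 1/4): pole of order 1 at 1/4, modulus 1/4.
The radius of convergence is the smallest modulus among the singular points: 1/4.


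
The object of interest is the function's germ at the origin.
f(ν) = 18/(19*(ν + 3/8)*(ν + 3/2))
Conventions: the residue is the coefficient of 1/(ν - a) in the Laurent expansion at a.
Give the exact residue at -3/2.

The residue is -16/19.

At the order-1 pole -3/2 set g(ν) = (ν - (-3/2))*f(ν) = 18/(19*(ν + 3/8)).
Simple pole: residue = g(a) at a = -3/2, which is -16/19.


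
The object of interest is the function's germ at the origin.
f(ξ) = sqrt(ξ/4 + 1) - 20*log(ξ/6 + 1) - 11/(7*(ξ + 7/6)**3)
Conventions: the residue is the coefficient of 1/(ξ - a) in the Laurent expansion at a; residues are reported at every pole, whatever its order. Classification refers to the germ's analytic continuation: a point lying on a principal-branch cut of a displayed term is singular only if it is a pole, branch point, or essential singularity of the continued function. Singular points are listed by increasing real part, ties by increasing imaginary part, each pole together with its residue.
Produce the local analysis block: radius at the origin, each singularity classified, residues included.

Denominator factor (ξ + 7/6)^3: pole of order 3 at -7/6, modulus 7/6.
Branch term (1)*sqrt(1 - ξ/(-4)): its argument vanishes at ξ = -4, a square-root branch point, modulus 4.
Branch term (-20)*log(1 - ξ/(-6)): its argument vanishes at ξ = -6, a logarithmic branch point, modulus 6.
The radius of convergence is the smallest modulus among the singular points: 7/6.
The branch terms are analytic at -7/6 and contribute nothing to the residue; only the rational part matters.
At the order-3 pole -7/6 set g(ξ) = (ξ - (-7/6))^3*(rational part) = -11/7.
Order-3 pole: residue = g''(a)/2; g''(-7/6) = 0, so the residue is 0.
List the singular points by increasing real part (a conjugate pair: the negative imaginary part first).

Radius of convergence at 0: 7/6.
At -6: a logarithmic branch point.
At -4: an algebraic (square-root) branch point.
At -7/6: a pole of order 3; residue 0.


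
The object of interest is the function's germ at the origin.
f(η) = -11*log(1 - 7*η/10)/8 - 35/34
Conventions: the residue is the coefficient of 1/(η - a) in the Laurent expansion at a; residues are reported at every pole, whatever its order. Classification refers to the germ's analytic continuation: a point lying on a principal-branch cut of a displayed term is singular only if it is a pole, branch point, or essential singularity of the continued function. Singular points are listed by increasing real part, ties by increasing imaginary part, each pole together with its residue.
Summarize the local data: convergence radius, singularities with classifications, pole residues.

Radius of convergence at 0: 10/7.
At 10/7: a logarithmic branch point.

Branch term (-11/8)*log(1 - η/(10/7)): its argument vanishes at η = 10/7, a logarithmic branch point, modulus 10/7.
The radius of convergence is the smallest modulus among the singular points: 10/7.


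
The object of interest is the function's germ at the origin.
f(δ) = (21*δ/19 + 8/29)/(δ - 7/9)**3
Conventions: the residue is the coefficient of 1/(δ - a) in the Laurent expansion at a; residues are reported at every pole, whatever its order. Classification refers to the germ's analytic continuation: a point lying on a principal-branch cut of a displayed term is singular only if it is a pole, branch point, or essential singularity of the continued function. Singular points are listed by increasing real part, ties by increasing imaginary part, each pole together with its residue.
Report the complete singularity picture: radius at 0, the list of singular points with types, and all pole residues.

Denominator factor (δ - 7/9)^3: pole of order 3 at 7/9, modulus 7/9.
The radius of convergence is the smallest modulus among the singular points: 7/9.
At the order-3 pole 7/9 set g(δ) = (δ - (7/9))^3*f(δ) = 21*δ/19 + 8/29.
Order-3 pole: residue = g''(a)/2; g''(7/9) = 0, so the residue is 0.

Radius of convergence at 0: 7/9.
At 7/9: a pole of order 3; residue 0.


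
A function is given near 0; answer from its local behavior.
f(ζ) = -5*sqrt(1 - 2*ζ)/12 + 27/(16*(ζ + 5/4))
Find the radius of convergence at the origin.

The radius of convergence is 1/2.

Denominator factor (ζ + 5/4): pole of order 1 at -5/4, modulus 5/4.
Branch term (-5/12)*sqrt(1 - ζ/(1/2)): its argument vanishes at ζ = 1/2, a square-root branch point, modulus 1/2.
The radius of convergence is the smallest modulus among the singular points: 1/2.


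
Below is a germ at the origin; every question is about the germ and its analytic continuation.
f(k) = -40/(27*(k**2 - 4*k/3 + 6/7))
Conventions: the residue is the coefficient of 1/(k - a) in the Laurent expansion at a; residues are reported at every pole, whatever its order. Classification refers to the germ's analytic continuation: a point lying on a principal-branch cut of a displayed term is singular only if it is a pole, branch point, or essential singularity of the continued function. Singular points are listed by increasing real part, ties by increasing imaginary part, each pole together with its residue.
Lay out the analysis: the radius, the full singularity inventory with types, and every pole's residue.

Denominator factor (k**2 - 4*k/3 + 6/7): discriminant -104/63, complex-conjugate roots (2/3) + ((1/21)*sqrt(182))*i and (2/3) - ((1/21)*sqrt(182))*i; poles of order 1, moduli (1/7)*sqrt(42) and (1/7)*sqrt(42).
The radius of convergence is the smallest modulus among the singular points: (1/7)*sqrt(42).
The factor k**2 - 4*k/3 + 6/7 splits as (k - a)(k - a') with a = (2/3) - ((1/21)*sqrt(182))*i, a' = (2/3) + ((1/21)*sqrt(182))*i. At the order-1 pole a set g(k) = (k - a)*f(k) = [-40/27] / (k - a').
Simple pole: residue = g(a) at a = (2/3) - ((1/21)*sqrt(182))*i, which is -((10/117)*sqrt(182))*i.
The factor k**2 - 4*k/3 + 6/7 splits as (k - a)(k - a') with a = (2/3) + ((1/21)*sqrt(182))*i, a' = (2/3) - ((1/21)*sqrt(182))*i. At the order-1 pole a set g(k) = (k - a)*f(k) = [-40/27] / (k - a').
Simple pole: residue = g(a) at a = (2/3) + ((1/21)*sqrt(182))*i, which is ((10/117)*sqrt(182))*i.
List the singular points by increasing real part (a conjugate pair: the negative imaginary part first).

Radius of convergence at 0: (1/7)*sqrt(42).
At (2/3) - ((1/21)*sqrt(182))*i: a pole of order 1; residue -((10/117)*sqrt(182))*i.
At (2/3) + ((1/21)*sqrt(182))*i: a pole of order 1; residue ((10/117)*sqrt(182))*i.


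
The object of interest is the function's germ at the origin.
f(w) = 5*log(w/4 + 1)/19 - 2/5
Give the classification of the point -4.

The term (5/19)*log(1 - w/(-4)) has argument 1 - -4/(-4) = 0 at -4: a logarithmic (infinitely-sheeted) branch point; the remaining terms are analytic or single-valued there.

The point is a logarithmic branch point.


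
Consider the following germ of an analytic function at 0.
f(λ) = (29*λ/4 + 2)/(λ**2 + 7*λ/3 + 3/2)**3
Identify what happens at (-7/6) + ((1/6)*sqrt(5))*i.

The point is a pole of order 3.

The denominator factor λ**2 + 7*λ/3 + 3/2 vanishes at (-7/6) + ((1/6)*sqrt(5))*i and appears to the power 3; the numerator there equals (-155/24) + ((29/24)*sqrt(5))*i, nonzero, and no other factor vanishes.
Hence a pole whose order is the multiplicity, 3.


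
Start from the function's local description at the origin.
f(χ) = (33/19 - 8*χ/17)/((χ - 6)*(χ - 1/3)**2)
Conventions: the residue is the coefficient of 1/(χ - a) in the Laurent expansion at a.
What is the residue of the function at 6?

At the order-1 pole 6 set g(χ) = (χ - (6))*f(χ) = (33/19 - 8*χ/17)/(χ - 1/3)**2.
Simple pole: residue = g(a) at a = 6, which is -3159/93347.

The residue is -3159/93347.


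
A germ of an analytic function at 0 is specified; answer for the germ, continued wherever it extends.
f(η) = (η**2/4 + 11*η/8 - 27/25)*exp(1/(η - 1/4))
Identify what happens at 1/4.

The exponent 1/(η - (1/4)) has a pole at 1/4, so exp(1/(η - (1/4))) takes every nonzero value near it: an essential singularity (not a pole of any order).

The point is an essential singularity.


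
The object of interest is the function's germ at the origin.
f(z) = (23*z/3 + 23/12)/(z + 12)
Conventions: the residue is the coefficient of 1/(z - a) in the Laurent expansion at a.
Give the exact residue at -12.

At the order-1 pole -12 set g(z) = (z - (-12))*f(z) = 23*z/3 + 23/12.
Simple pole: residue = g(a) at a = -12, which is -1081/12.

The residue is -1081/12.


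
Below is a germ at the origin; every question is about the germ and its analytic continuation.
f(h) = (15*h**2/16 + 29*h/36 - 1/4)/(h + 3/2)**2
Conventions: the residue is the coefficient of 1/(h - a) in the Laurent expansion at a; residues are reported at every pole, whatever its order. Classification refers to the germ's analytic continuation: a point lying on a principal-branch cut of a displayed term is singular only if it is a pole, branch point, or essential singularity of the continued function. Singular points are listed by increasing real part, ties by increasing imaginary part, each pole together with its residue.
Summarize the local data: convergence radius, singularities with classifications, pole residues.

Denominator factor (h + 3/2)^2: pole of order 2 at -3/2, modulus 3/2.
The radius of convergence is the smallest modulus among the singular points: 3/2.
At the order-2 pole -3/2 set g(h) = (h - (-3/2))^2*f(h) = 15*h**2/16 + 29*h/36 - 1/4.
Order-2 pole: residue = g'(a); g'(-3/2) = -289/144, so the residue is -289/144.

Radius of convergence at 0: 3/2.
At -3/2: a pole of order 2; residue -289/144.


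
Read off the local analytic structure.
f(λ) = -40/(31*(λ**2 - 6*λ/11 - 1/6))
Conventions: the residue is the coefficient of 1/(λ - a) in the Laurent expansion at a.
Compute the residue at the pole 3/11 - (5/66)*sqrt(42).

The factor λ**2 - 6*λ/11 - 1/6 splits as (λ - a)(λ - a') with a = 3/11 - (5/66)*sqrt(42), a' = 3/11 + (5/66)*sqrt(42). At the order-1 pole a set g(λ) = (λ - a)*f(λ) = [-40/31] / (λ - a').
Simple pole: residue = g(a) at a = 3/11 - (5/66)*sqrt(42), which is (44/217)*sqrt(42).

The residue is (44/217)*sqrt(42).


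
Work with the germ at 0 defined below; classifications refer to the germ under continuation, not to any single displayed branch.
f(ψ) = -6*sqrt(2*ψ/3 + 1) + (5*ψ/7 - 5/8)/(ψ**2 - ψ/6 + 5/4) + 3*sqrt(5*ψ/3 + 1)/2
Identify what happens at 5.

The point is a regular point.

Denominator factors: ψ**2 - ψ/6 + 5/4 = 305/12 at ψ = 5 — none vanishes.
Branch term sqrt(1 - ψ/(-3/5)): argument at 5 is 28/3, nonzero, so 5 is not its branch point (a point on a principal cut is still regular for the continued germ).
Branch term sqrt(1 - ψ/(-3/2)): argument at 5 is 13/3, nonzero, so 5 is not its branch point (a point on a principal cut is still regular for the continued germ).
So the germ continues analytically to 5.


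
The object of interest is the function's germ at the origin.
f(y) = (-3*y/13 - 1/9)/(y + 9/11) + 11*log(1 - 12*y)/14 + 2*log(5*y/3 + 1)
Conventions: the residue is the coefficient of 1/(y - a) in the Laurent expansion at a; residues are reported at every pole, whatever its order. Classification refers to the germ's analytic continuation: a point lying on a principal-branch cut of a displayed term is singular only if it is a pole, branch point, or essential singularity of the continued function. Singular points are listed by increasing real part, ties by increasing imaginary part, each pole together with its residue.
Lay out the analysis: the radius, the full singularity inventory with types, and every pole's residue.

Radius of convergence at 0: 1/12.
At -9/11: a pole of order 1; residue 100/1287.
At -3/5: a logarithmic branch point.
At 1/12: a logarithmic branch point.

Denominator factor (y + 9/11): pole of order 1 at -9/11, modulus 9/11.
Branch term (2)*log(1 - y/(-3/5)): its argument vanishes at y = -3/5, a logarithmic branch point, modulus 3/5.
Branch term (11/14)*log(1 - y/(1/12)): its argument vanishes at y = 1/12, a logarithmic branch point, modulus 1/12.
The radius of convergence is the smallest modulus among the singular points: 1/12.
The branch terms are analytic at -9/11 and contribute nothing to the residue; only the rational part matters.
At the order-1 pole -9/11 set g(y) = (y - (-9/11))*(rational part) = -3*y/13 - 1/9.
Simple pole: residue = g(a) at a = -9/11, which is 100/1287.
List the singular points by increasing real part (a conjugate pair: the negative imaginary part first).
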